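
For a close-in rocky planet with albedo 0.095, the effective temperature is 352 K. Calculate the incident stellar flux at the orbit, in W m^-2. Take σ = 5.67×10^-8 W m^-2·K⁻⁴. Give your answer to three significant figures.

3850 W m^-2

Invert the energy balance for S: S = 4σT⁴/(1−α).
The emitted flux is σT⁴ = 870.5 W m^-2.
S = 4·870.5/0.905 = 3847 W m^-2.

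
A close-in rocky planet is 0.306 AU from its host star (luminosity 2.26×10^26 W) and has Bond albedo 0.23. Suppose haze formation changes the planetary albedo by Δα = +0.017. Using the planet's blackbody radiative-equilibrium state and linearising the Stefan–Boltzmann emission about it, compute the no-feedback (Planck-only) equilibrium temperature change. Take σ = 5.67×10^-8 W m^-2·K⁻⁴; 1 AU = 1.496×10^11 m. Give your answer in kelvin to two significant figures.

-2.3 K

d = 0.306 × 1.496×10^11 m = 4.578×10^10 m.
Flux at the orbit: S = L/(4πd²) = 2.26×10^26/(4π·(4.58×10^10)²) = 8582 W m^-2.
Unperturbed T_e = [8582·(1−0.23)/(4σ)]^¼ = 413.2 K.
The change in absorbed flux is Δ[S(1−α)/4] = −SΔα/4 = -36.47 W m^-2.
The Planck feedback parameter is 4σT_e³ = 15.99 W m^-2/K.
So ΔT₀ = -36.47/15.99 = -2.28 K.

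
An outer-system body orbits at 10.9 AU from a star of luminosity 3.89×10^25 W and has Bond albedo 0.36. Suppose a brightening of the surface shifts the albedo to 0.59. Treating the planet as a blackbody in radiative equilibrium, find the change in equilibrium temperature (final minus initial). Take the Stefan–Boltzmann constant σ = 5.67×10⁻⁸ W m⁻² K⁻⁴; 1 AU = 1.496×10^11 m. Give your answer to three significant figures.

-4.49 kelvin

d = 10.9 × 1.496×10^11 m = 1.631×10^12 m.
Spreading L over a sphere of radius d: S = 3.89×10^25/(4π·1.63×10^12²) = 1.164 W m⁻².
With α = 0.36, T₁ = 42.57 K.
With α = 0.59, T₂ = 38.09 K.
Change: 38.09 − 42.57 = -4.485 K.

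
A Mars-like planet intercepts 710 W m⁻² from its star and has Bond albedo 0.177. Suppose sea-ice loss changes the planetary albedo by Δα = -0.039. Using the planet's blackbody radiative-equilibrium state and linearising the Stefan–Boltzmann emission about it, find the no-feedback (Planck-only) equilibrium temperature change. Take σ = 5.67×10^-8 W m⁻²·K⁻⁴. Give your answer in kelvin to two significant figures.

2.7 kelvin

Reference equilibrium: T_e = [S(1−α)/(4σ)]^(1/4) = 225.3 K.
TOA radiative forcing: ΔF = −S·Δα/4 = −710.0·(-0.039)/4 = 6.923 W m⁻².
The Planck feedback parameter is 4σT_e³ = 2.594 W m⁻²/K.
Hence the no-feedback warming is ΔF/(4σT_e³) = 2.67 K.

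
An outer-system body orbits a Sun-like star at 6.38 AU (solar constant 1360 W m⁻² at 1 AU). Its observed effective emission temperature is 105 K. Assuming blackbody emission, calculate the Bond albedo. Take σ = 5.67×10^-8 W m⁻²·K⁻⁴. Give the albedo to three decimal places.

Flux at the orbit: S = 1360/(6.38)² = 33.41 W m⁻².
From σT⁴ = S(1−α)/4 we invert for α: 1−α = 4σT⁴/S.
σT⁴ = 6.892 W m⁻², so 4σT⁴ = 27.57 W m⁻².
Hence α = 1 − 27.57/33.41 = 0.1749.

0.175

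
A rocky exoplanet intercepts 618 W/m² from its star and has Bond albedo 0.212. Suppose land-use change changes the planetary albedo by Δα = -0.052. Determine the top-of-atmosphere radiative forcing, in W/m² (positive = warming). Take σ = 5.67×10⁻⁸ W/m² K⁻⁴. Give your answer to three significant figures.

8.03 W/m²

ΔF = −(S/4)Δα = −(618.0/4)×(-0.052) = 8.034 W/m².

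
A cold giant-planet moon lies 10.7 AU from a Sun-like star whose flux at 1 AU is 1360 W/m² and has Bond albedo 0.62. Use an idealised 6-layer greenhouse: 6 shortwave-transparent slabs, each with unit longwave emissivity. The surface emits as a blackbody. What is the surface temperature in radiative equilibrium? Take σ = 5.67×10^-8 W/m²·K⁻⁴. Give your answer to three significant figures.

By the inverse-square law, S = 1360/10.7² = 11.88 W/m².
Top-of-atmosphere balance: σT_e⁴ = S(1−α)/4 = 1.128 W/m² → T_e = 66.79 K.
For an N-layer opaque stack, T_s⁴ = (N+1)T_e⁴, hence T_s = (7)^(1/4)×66.79 K = 108.6 K.

109 kelvin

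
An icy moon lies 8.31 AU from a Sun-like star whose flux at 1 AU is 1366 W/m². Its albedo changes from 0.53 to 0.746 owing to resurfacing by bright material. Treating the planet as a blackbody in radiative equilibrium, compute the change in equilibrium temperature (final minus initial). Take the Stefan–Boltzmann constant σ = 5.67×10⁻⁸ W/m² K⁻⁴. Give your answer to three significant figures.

-11.4 K

Irradiance scales as 1/d², so S = 1366 W/m² × (1/8.31)² = 19.78 W/m².
Initial: T₁ = [S(1−0.53)/(4σ)]^(1/4) = 80.02 K.
After:  T₂ = [19.78·0.254/(4σ)]^(1/4) = 68.61 K.
ΔT = T₂ − T₁ = -11.41 K.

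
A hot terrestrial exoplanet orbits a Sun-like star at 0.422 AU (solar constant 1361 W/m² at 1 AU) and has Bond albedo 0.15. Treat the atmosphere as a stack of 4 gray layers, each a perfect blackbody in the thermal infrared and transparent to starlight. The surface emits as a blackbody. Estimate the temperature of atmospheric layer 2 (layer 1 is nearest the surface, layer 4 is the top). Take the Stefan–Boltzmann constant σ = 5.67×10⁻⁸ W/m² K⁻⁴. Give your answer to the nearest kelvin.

By the inverse-square law, S = 1361/0.422² = 7642 W/m².
Top-of-atmosphere balance: σT_e⁴ = S(1−α)/4 = 1624 W/m² → T_e = 411.4 K.
The net upward flux σT_e⁴ is constant between every pair of levels, so T_k⁴ = (N+1−k)T_e⁴.
T_2 = (3)^(1/4)·411.4 = 541.4 K.

541 kelvin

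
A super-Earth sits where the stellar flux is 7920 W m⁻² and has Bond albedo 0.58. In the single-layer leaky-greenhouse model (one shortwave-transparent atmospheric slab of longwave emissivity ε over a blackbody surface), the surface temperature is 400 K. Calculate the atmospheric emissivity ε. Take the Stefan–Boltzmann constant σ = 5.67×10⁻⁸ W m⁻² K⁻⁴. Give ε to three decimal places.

0.854

Effective temperature: T_e = [S(1−α)/(4σ)]^(1/4) = 348.0 K.
T_s⁴ = T_e⁴·2/(2−ε) → ε = 2 − 2(T_e/T_s)⁴ = 2 − 2·(348.0/400)⁴ = 0.8542.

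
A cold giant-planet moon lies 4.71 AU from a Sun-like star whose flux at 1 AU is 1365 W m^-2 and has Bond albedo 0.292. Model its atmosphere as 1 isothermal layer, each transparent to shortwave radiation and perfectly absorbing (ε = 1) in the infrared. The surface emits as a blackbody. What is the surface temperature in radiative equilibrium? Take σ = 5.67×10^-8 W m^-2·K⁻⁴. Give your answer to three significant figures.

Irradiance scales as 1/d², so S = 1365 W m^-2 × (1/4.71)² = 61.53 W m^-2.
OLR = S(1−α)/4 = 10.89 W m^-2; the top layer radiates at T_e = 117.7 K.
Layer-by-layer balance gives σT_s⁴ = (N+1)σT_e⁴, so T_s = 2^¼·117.7 = 140.0 K.

140 kelvin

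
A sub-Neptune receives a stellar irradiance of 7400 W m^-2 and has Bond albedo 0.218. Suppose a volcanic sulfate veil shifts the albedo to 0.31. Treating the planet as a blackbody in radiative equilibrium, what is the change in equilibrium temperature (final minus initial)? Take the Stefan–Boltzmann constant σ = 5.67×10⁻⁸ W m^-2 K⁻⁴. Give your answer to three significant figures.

Initial: T₁ = [S(1−0.218)/(4σ)]^(1/4) = 399.7 K.
With α = 0.31, T₂ = 387.4 K.
ΔT = T₂ − T₁ = -12.31 K.

-12.3 kelvin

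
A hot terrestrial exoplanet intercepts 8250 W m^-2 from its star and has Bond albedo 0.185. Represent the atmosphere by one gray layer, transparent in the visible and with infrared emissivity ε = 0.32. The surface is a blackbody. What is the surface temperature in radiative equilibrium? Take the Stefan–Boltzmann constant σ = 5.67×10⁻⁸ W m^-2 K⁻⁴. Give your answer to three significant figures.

Effective emission temperature (TOA balance): σT_e⁴ = S(1−α)/4 = 1681 W m^-2 → T_e = 414.9 K.
For a single slab of emissivity ε, T_s⁴ = 2T_e⁴/(2−ε); thus T_s = 414.9·(1.19)^(1/4) = 433.4 K.

433 K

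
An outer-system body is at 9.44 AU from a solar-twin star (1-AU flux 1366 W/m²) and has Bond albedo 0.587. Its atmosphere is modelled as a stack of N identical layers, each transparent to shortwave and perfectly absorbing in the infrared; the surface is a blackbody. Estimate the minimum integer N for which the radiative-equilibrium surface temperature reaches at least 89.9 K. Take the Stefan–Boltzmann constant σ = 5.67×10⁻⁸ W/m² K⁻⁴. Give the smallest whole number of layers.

Irradiance scales as 1/d², so S = 1366 W/m² × (1/9.44)² = 15.33 W/m².
OLR = S(1−α)/4 = 1.583 W/m²; the top layer radiates at T_e = 72.69 K.
Since T_s⁴ = (N+1)T_e⁴, we need N ≥ (T_s/T_e)⁴ − 1 = 1.340.
The minimum whole number is N = 2.

2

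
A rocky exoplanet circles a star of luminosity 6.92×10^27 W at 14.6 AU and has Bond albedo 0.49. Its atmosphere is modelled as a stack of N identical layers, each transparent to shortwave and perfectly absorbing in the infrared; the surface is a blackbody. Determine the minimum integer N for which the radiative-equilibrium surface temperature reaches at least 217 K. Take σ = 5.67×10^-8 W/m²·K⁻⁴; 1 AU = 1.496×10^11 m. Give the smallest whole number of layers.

d = 14.6 × 1.496×10^11 m = 2.184×10^12 m.
S = L/(4πd²) = 115.4 W/m².
The effective emission temperature is T_e = [S(1−α)/(4σ)]^¼ = 126.9 K.
Since T_s⁴ = (N+1)T_e⁴, we need N ≥ (T_s/T_e)⁴ − 1 = 7.542.
So N ≥ 7.542; the smallest integer is N = 8.

8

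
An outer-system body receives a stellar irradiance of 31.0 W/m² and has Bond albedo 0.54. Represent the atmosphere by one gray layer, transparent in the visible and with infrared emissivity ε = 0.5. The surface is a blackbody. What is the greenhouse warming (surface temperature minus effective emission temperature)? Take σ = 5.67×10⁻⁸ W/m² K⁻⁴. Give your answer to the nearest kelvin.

7 kelvin

At the top of the atmosphere, σT_e⁴ = S(1−α)/4 = 3.565 W/m², giving T_e = 89.05 K.
The surface balance (absorbed SW + ε·downward IR = σT_s⁴) with T_a⁴ = T_s⁴/2 reduces to T_s = T_e·[2/(2−ε)]^¼ = 95.69 K.
Greenhouse warming: T_s − T_e = 6.640 K.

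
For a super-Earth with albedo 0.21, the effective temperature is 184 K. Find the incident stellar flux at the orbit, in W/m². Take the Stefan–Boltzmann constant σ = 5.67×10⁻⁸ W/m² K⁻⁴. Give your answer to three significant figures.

329 W/m²

Invert the energy balance for S: S = 4σT⁴/(1−α).
The emitted flux is σT⁴ = 64.99 W/m².
S = 4·64.99/0.79 = 329.1 W/m².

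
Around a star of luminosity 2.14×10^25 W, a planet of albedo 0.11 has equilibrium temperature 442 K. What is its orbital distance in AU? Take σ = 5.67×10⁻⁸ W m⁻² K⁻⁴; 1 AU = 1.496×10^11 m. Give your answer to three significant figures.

0.0885 AU

The flux needed for this T is 4σT⁴/(1−0.11) = 9726 W m⁻².
From L = 4πd²S, d = √(2.14×10^25/(4π·9726)) = 1.323×10^10 m = 0.08845 AU.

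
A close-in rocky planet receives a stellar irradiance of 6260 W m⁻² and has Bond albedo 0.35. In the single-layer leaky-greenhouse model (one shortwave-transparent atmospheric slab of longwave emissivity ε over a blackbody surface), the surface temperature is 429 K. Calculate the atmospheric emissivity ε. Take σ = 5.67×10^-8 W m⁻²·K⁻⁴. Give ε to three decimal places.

0.941

Effective temperature: T_e = [S(1−α)/(4σ)]^(1/4) = 366.0 K.
Inverting T_s⁴ = 2T_e⁴/(2−ε): (T_e/T_s)⁴ = 0.5297, so ε = 2(1 − 0.5297) = 0.9406.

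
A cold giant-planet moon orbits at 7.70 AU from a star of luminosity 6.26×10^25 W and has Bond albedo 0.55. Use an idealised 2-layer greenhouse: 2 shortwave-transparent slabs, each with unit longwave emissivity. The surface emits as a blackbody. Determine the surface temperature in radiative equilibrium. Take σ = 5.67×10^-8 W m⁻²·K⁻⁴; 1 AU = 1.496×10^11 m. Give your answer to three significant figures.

68.8 K

Orbital distance: d = 7.70 AU = 1.152×10^12 m.
Spreading L over a sphere of radius d: S = 6.26×10^25/(4π·1.15×10^12²) = 3.754 W m⁻².
Top-of-atmosphere balance: σT_e⁴ = S(1−α)/4 = 0.4223 W m⁻² → T_e = 52.24 K.
With N = 2 opaque layers, T_s = (N+1)^(1/4)·T_e = 3^(1/4)·52.24 = 68.75 K.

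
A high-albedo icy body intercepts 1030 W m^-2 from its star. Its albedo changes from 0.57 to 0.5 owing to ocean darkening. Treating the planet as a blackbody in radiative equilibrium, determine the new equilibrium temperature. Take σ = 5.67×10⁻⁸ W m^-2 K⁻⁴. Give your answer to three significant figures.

218 K

New equilibrium: T₂ = [(1−0.5)·1030/(4σ)]^(1/4) = 218.3 K.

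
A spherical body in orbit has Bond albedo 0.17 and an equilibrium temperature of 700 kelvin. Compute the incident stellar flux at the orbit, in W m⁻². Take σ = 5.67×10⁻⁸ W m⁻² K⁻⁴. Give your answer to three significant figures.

From S(1−α)/4 = σT⁴: S = 4σT⁴/(1−α).
The emitted flux is σT⁴ = 13610 W m⁻².
So S = 4×13610/(1−0.17) = 65610 W m⁻².

65600 W m⁻²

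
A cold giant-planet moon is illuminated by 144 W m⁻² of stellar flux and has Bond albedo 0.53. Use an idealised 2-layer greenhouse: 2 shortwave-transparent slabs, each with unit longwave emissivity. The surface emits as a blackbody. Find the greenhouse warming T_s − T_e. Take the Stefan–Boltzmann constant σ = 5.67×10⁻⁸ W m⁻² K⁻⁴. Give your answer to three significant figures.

OLR = S(1−α)/4 = 16.92 W m⁻²; the top layer radiates at T_e = 131.4 K.
Surface: T_s = (3)^¼·T_e = 173.0 K.
Warming: T_s − T_e = 41.54 K.

41.5 K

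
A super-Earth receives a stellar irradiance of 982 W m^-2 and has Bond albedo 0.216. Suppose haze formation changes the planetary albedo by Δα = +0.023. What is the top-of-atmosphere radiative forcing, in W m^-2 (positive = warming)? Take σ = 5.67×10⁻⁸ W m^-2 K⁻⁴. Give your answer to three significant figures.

TOA radiative forcing: ΔF = −S·Δα/4 = −982.0·(+0.023)/4 = -5.646 W m^-2.

-5.65 W m^-2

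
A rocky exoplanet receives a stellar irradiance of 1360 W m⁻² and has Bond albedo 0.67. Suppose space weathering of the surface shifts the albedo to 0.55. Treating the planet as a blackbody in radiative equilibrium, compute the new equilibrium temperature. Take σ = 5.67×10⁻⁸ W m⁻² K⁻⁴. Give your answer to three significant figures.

T₂ = [S(1−α₂)/(4σ)]^(1/4) = [1360·0.45/(4σ)]^(1/4) = 227.9 K.

228 kelvin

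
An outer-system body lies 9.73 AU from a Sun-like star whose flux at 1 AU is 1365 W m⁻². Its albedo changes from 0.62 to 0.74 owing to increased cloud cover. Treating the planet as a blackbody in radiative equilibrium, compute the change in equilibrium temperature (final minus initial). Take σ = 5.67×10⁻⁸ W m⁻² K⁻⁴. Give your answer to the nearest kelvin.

-6 K

By the inverse-square law, S = 1365/9.73² = 14.42 W m⁻².
Initial: T₁ = [S(1−0.62)/(4σ)]^(1/4) = 70.11 K.
With α = 0.74, T₂ = 63.76 K.
ΔT = T₂ − T₁ = -6.345 K.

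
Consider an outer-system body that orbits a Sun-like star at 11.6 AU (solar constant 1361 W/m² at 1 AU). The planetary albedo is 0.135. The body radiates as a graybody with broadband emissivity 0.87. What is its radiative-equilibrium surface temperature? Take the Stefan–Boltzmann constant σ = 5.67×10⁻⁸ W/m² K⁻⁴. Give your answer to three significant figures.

81.6 K

By the inverse-square law, S = 1361/11.6² = 10.11 W/m².
Averaging over the sphere, the absorbed flux is S(1−α)/4 = 2.187 W/m².
Radiative balance εσT⁴ = 2.187 gives T = [2.187/(0.87·σ)]^(1/4) = 81.60 K.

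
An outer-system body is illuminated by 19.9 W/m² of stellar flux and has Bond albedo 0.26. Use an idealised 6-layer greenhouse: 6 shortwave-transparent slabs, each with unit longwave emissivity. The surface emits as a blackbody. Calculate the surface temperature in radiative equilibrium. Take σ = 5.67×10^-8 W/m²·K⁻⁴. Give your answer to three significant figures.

Top-of-atmosphere balance: σT_e⁴ = S(1−α)/4 = 3.681 W/m² → T_e = 89.77 K.
With N = 6 opaque layers, T_s = (N+1)^(1/4)·T_e = 7^(1/4)·89.77 = 146.0 K.

146 K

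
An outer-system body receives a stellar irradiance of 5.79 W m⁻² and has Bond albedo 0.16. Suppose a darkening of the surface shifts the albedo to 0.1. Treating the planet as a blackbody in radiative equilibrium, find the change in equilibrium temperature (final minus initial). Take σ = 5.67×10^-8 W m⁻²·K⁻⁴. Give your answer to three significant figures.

With α = 0.16, T₁ = 68.05 K.
With α = 0.1, T₂ = 69.23 K.
Change: 69.23 − 68.05 = 1.184 K.

1.18 kelvin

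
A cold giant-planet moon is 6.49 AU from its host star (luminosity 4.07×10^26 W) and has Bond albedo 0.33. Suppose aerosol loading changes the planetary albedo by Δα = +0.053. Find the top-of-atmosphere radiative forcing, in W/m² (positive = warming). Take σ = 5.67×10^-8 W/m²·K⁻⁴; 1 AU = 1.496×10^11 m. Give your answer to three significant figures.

Orbital distance: d = 6.49 AU = 9.709×10^11 m.
Spreading L over a sphere of radius d: S = 4.07×10^26/(4π·9.71×10^11²) = 34.36 W/m².
The change in absorbed flux is Δ[S(1−α)/4] = −SΔα/4 = -0.4552 W/m².

-0.455 W/m²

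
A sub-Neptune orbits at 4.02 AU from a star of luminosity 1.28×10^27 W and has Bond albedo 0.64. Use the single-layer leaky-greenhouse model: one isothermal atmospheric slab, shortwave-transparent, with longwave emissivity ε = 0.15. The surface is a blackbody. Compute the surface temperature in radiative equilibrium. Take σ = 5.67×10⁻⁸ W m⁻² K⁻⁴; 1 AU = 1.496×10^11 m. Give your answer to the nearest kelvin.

148 K

Orbital distance: d = 4.02 AU = 6.014×10^11 m.
Flux at the orbit: S = L/(4πd²) = 1.28×10^27/(4π·(6.01×10^11)²) = 281.6 W m⁻².
The planet radiates to space at T_e = [S(1−α)/(4σ)]^(1/4) = 145.4 K.
Surface balance with a leaky layer gives σT_s⁴ = σT_e⁴·2/(2−ε), so T_s = T_e·[2/(2−0.15)]^(1/4) = 148.3 K.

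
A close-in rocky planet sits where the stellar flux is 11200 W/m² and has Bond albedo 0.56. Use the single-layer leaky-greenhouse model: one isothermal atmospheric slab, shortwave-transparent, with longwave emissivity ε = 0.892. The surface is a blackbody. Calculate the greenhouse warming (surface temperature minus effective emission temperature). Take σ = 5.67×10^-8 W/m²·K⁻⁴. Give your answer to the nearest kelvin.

61 kelvin

At the top of the atmosphere, σT_e⁴ = S(1−α)/4 = 1232 W/m², giving T_e = 383.9 K.
For a single slab of emissivity ε, T_s⁴ = 2T_e⁴/(2−ε); thus T_s = 383.9·(1.805)^(1/4) = 445.0 K.
T_s − T_e = 445.0 − 383.9 = 61.09 K.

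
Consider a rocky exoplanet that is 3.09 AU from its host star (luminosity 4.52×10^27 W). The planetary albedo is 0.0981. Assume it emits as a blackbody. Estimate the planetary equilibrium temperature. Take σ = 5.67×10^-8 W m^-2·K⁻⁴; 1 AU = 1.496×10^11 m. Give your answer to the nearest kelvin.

286 kelvin

d = 3.09 × 1.496×10^11 m = 4.623×10^11 m.
Flux at the orbit: S = L/(4πd²) = 4.52×10^27/(4π·(4.62×10^11)²) = 1683 W m^-2.
The planet absorbs (1−α)S over its disc πR² and re-emits over 4πR², so the mean absorbed flux is (1−0.0981)·1683/4 = 379.5 W m^-2.
In equilibrium σT⁴ equals this, so T = 286.0 K.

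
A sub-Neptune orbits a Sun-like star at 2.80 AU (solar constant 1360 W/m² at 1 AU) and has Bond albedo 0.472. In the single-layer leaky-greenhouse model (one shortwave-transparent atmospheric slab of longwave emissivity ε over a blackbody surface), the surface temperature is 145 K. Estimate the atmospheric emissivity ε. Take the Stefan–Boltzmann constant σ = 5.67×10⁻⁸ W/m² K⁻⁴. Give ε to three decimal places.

Flux at the orbit: S = 1360/(2.80)² = 173.5 W/m².
TOA balance gives T_e = 141.8 K.
Inverting T_s⁴ = 2T_e⁴/(2−ε): (T_e/T_s)⁴ = 0.9136, so ε = 2(1 − 0.9136) = 0.1729.

0.173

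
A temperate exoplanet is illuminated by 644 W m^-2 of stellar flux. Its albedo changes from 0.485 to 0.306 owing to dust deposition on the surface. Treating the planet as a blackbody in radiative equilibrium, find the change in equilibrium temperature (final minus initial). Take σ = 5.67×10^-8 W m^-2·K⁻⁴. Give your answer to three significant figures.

Initial: T₁ = [S(1−0.485)/(4σ)]^(1/4) = 195.6 K.
With α = 0.306, T₂ = 210.7 K.
Change: 210.7 − 195.6 = 15.14 K.

15.1 K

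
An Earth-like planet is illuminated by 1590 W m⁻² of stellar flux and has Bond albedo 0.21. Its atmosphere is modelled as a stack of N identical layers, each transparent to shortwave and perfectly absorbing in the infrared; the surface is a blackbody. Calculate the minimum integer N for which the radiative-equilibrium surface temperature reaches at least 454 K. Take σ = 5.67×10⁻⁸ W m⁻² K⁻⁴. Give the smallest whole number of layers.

Top-of-atmosphere balance: σT_e⁴ = S(1−α)/4 = 314.0 W m⁻² → T_e = 272.8 K.
Need (N+1)T_e⁴ ≥ T_s⁴, i.e. N+1 ≥ (454/272.8)⁴ = 7.671.
Rounding up, N = 7.

7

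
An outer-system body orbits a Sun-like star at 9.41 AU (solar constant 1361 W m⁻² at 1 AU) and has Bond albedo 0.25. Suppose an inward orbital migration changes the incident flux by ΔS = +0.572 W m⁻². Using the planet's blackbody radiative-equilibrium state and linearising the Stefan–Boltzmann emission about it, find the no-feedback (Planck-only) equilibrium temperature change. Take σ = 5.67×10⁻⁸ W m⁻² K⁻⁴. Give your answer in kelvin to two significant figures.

Flux at the orbit: S = 1361/(9.41)² = 15.37 W m⁻².
Reference equilibrium: T_e = [S(1−α)/(4σ)]^(1/4) = 84.44 K.
Only a fraction (1−α) is absorbed and it's spread over 4πR², so ΔF = (1−α)ΔS/4 = 0.1072 W m⁻².
The Planck feedback parameter is 4σT_e³ = 0.1365 W m⁻²/K.
So ΔT₀ = 0.1072/0.1365 = 0.786 K.

0.79 kelvin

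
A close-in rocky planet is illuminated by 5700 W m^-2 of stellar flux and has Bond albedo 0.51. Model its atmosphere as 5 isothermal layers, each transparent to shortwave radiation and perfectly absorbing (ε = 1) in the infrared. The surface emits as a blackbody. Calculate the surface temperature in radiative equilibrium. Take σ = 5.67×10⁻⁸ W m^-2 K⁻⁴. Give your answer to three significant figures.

OLR = S(1−α)/4 = 698.2 W m^-2; the top layer radiates at T_e = 333.1 K.
For an N-layer opaque stack, T_s⁴ = (N+1)T_e⁴, hence T_s = (6)^(1/4)×333.1 K = 521.4 K.

521 kelvin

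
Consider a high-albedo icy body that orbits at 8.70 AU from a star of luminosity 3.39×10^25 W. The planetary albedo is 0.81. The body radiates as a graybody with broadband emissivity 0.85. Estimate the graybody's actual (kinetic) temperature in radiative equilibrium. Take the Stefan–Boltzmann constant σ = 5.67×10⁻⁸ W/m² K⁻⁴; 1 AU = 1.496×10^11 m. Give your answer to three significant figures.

Orbital distance: d = 8.70 AU = 1.302×10^12 m.
S = L/(4πd²) = 1.593 W/m².
Averaging over the sphere, the absorbed flux is S(1−α)/4 = 0.07565 W/m².
Radiative balance εσT⁴ = 0.07565 gives T = [0.07565/(0.85·σ)]^(1/4) = 35.40 K.

35.4 K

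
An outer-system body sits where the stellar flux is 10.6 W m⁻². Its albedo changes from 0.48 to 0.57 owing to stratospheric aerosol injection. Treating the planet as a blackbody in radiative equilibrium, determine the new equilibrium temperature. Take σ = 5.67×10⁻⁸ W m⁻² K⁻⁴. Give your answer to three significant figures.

67.0 K

With the new albedo, S(1−α₂)/4 = 1.140 W m⁻², so T₂ = 66.95 K.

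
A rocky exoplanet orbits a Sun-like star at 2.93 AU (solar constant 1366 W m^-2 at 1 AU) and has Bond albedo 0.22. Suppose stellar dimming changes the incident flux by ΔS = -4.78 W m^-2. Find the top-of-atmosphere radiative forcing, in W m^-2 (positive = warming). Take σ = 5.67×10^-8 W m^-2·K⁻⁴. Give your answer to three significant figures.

By the inverse-square law, S = 1366/2.93² = 159.1 W m^-2.
Only a fraction (1−α) is absorbed and it's spread over 4πR², so ΔF = (1−α)ΔS/4 = -0.9321 W m^-2.

-0.932 W m^-2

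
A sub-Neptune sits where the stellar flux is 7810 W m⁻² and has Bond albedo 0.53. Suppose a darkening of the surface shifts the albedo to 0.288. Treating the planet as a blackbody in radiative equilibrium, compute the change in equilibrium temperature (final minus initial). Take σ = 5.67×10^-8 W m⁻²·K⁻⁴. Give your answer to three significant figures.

Initial: T₁ = [S(1−0.53)/(4σ)]^(1/4) = 356.7 K.
Final:   T₂ = [S(1−0.288)/(4σ)]^(1/4) = 395.7 K.
ΔT = T₂ − T₁ = 39.03 K.

39.0 K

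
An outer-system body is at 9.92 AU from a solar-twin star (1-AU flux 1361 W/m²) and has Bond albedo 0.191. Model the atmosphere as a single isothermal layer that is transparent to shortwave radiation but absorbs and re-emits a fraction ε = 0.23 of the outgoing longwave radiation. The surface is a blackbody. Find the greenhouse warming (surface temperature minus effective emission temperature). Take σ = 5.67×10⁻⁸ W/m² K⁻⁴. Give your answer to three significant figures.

2.60 K

Irradiance scales as 1/d², so S = 1361 W/m² × (1/9.92)² = 13.83 W/m².
Effective emission temperature (TOA balance): σT_e⁴ = S(1−α)/4 = 2.797 W/m² → T_e = 83.81 K.
The surface balance (absorbed SW + ε·downward IR = σT_s⁴) with T_a⁴ = T_s⁴/2 reduces to T_s = T_e·[2/(2−ε)]^¼ = 86.41 K.
The atmosphere warms the surface by 2.599 K.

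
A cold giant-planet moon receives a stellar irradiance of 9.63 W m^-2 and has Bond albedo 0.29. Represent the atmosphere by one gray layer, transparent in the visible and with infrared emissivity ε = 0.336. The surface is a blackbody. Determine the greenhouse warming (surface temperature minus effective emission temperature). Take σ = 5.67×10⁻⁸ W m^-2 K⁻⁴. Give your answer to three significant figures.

Effective emission temperature (TOA balance): σT_e⁴ = S(1−α)/4 = 1.709 W m^-2 → T_e = 74.10 K.
For a single slab of emissivity ε, T_s⁴ = 2T_e⁴/(2−ε); thus T_s = 74.10·(1.202)^(1/4) = 77.59 K.
T_s − T_e = 77.59 − 74.10 = 3.487 K.

3.49 K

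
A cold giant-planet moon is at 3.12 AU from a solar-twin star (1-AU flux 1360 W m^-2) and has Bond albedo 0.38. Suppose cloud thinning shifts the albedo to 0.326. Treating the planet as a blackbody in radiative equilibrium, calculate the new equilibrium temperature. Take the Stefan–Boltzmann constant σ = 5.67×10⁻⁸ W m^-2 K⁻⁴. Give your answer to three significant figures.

143 kelvin

Irradiance scales as 1/d², so S = 1360 W m^-2 × (1/3.12)² = 139.7 W m^-2.
New equilibrium: T₂ = [(1−0.326)·139.7/(4σ)]^(1/4) = 142.7 K.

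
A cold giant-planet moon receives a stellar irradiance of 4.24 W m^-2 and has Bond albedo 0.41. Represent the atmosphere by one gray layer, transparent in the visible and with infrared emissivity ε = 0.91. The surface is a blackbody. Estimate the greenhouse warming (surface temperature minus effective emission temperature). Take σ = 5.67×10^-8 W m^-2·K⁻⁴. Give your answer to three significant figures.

9.44 K

Effective emission temperature (TOA balance): σT_e⁴ = S(1−α)/4 = 0.6254 W m^-2 → T_e = 57.63 K.
The surface balance (absorbed SW + ε·downward IR = σT_s⁴) with T_a⁴ = T_s⁴/2 reduces to T_s = T_e·[2/(2−ε)]^¼ = 67.07 K.
Greenhouse warming: T_s − T_e = 9.443 K.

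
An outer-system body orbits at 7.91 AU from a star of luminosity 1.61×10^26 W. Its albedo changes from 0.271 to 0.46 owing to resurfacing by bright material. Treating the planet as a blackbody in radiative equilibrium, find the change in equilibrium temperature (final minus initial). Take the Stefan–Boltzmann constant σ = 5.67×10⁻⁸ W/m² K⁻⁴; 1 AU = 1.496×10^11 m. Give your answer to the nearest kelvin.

Orbital distance: d = 7.91 AU = 1.183×10^12 m.
Flux at the orbit: S = L/(4πd²) = 1.61×10^26/(4π·(1.18×10^12)²) = 9.150 W/m².
Initial: T₁ = [S(1−0.271)/(4σ)]^(1/4) = 73.64 K.
With α = 0.46, T₂ = 68.32 K.
ΔT = T₂ − T₁ = -5.323 K.

-5 K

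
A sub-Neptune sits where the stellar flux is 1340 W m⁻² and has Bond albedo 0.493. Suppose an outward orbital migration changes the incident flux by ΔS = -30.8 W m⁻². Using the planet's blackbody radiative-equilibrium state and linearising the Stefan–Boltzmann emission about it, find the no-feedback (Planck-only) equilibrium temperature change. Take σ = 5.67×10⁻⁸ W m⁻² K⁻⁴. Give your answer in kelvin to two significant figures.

-1.3 K

The baseline emission temperature is T_e = 233.9 K.
ΔF = Δ[S(1−α)]/4 = (1−0.493)·-30.8/4 = -3.904 W m⁻².
Linearising σT⁴ gives d(σT⁴)/dT = 4σT_e³ = 2.904 W m⁻² per K.
ΔT₀ = ΔF/λ_P = -3.904/2.904 = -1.34 K.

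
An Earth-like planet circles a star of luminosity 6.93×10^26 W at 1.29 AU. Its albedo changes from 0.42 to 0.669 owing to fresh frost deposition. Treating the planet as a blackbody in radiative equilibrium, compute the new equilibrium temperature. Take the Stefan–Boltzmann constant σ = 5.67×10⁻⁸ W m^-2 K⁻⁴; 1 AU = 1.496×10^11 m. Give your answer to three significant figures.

216 K

d = 1.29 × 1.496×10^11 m = 1.930×10^11 m.
S = L/(4πd²) = 1481 W m^-2.
With the new albedo, S(1−α₂)/4 = 122.5 W m^-2, so T₂ = 215.6 K.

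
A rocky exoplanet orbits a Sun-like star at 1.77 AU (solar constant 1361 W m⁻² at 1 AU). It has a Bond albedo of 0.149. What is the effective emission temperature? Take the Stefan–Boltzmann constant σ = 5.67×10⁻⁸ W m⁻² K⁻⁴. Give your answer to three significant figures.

Irradiance scales as 1/d², so S = 1361 W m⁻² × (1/1.77)² = 434.4 W m⁻².
The planet absorbs (1−α)S over its disc πR² and re-emits over 4πR², so the mean absorbed flux is (1−0.149)·434.4/4 = 92.42 W m⁻².
Set σT⁴ = 92.42 → T = (92.42/σ)^(1/4) = 200.9 K.

201 K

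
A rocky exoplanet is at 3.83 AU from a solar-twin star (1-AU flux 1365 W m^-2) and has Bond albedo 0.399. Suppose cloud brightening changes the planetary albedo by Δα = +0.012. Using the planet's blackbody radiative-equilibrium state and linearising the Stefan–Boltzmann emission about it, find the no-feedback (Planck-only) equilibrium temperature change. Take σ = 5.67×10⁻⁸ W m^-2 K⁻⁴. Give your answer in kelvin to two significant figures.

By the inverse-square law, S = 1365/3.83² = 93.05 W m^-2.
Unperturbed T_e = [93.05·(1−0.399)/(4σ)]^¼ = 125.3 K.
TOA radiative forcing: ΔF = −S·Δα/4 = −93.05·(+0.012)/4 = -0.2792 W m^-2.
Linearising σT⁴ gives d(σT⁴)/dT = 4σT_e³ = 0.4463 W m^-2 per K.
Hence the no-feedback warming is ΔF/(4σT_e³) = -0.626 K.

-0.63 K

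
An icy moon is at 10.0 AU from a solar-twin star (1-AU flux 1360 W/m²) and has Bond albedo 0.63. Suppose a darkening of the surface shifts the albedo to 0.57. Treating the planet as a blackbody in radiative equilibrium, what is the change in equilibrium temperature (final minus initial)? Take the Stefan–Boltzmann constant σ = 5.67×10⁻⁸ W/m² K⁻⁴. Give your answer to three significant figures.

Flux at the orbit: S = 1360/(10.0)² = 13.60 W/m².
Before: T₁ = [13.60·0.37/(4σ)]^(1/4) = 68.63 K.
After:  T₂ = [13.60·0.43/(4σ)]^(1/4) = 71.26 K.
ΔT = T₂ − T₁ = 2.628 K.

2.63 K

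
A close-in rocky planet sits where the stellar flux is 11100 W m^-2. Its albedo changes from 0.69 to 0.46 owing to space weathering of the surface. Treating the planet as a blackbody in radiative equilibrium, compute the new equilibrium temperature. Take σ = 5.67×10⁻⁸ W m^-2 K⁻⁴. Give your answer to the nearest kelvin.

With the new albedo, S(1−α₂)/4 = 1498 W m^-2, so T₂ = 403.2 K.

403 K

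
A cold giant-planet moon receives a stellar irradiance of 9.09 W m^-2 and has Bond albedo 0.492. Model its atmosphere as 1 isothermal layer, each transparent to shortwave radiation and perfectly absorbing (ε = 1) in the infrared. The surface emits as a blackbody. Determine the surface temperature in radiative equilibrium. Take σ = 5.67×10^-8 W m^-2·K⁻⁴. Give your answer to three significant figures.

OLR = S(1−α)/4 = 1.154 W m^-2; the top layer radiates at T_e = 67.17 K.
With N = 1 opaque layers, T_s = (N+1)^(1/4)·T_e = 2^(1/4)·67.17 = 79.88 K.

79.9 K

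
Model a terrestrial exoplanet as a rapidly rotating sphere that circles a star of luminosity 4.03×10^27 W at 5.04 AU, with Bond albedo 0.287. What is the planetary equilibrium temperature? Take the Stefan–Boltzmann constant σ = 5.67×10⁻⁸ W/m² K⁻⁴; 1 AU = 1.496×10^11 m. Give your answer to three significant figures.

205 K

d = 5.04 × 1.496×10^11 m = 7.540×10^11 m.
Flux at the orbit: S = L/(4πd²) = 4.03×10^27/(4π·(7.54×10^11)²) = 564.1 W/m².
Averaging over the sphere, the absorbed flux is S(1−α)/4 = 100.6 W/m².
In equilibrium σT⁴ equals this, so T = 205.2 K.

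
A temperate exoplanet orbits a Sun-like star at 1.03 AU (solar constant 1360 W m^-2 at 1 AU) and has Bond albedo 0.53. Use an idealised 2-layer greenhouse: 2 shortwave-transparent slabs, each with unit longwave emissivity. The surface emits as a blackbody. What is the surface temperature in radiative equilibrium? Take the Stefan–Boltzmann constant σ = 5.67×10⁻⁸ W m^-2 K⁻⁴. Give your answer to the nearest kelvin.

299 K

Irradiance scales as 1/d², so S = 1360 W m^-2 × (1/1.03)² = 1282 W m^-2.
OLR = S(1−α)/4 = 150.6 W m^-2; the top layer radiates at T_e = 227.0 K.
For an N-layer opaque stack, T_s⁴ = (N+1)T_e⁴, hence T_s = (3)^(1/4)×227.0 K = 298.8 K.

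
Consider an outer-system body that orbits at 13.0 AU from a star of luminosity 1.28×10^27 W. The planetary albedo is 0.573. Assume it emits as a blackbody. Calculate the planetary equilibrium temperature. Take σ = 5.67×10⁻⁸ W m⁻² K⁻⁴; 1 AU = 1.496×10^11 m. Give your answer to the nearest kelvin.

Orbital distance: d = 13.0 AU = 1.945×10^12 m.
Flux at the orbit: S = L/(4πd²) = 1.28×10^27/(4π·(1.94×10^12)²) = 26.93 W m⁻².
Absorbed flux (global mean): S(1−α)/4 = 26.93·0.427/4 = 2.875 W m⁻².
Set σT⁴ = 2.875 → T = (2.875/σ)^(1/4) = 84.38 K.

84 K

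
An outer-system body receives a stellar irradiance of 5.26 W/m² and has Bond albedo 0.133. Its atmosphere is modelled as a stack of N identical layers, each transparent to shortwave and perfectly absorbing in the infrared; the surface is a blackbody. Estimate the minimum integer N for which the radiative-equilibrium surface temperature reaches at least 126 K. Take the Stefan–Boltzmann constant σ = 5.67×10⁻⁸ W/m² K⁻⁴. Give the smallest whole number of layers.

12

OLR = S(1−α)/4 = 1.140 W/m²; the top layer radiates at T_e = 66.96 K.
T_s = (N+1)^(1/4)·T_e ≥ 126 K requires N+1 ≥ (T_s/T_e)⁴ = (126/66.96)⁴ = 12.535.
Rounding up, N = 12.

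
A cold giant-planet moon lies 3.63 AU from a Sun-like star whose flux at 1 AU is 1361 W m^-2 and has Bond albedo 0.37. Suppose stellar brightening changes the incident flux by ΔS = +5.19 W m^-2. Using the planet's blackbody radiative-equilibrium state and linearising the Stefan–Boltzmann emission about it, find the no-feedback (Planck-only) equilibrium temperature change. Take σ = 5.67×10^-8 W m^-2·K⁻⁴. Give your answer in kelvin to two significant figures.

1.6 kelvin

Irradiance scales as 1/d², so S = 1361 W m^-2 × (1/3.63)² = 103.3 W m^-2.
Unperturbed T_e = [103.3·(1−0.37)/(4σ)]^¼ = 130.1 K.
TOA radiative forcing: ΔF = (1−α)ΔS/4 = 0.63·(+5.19)/4 = 0.8174 W m^-2.
Planck response: λ_P = 4σT_e³ = 4·5.67×10⁻⁸·(130.1)³ = 0.5000 W m^-2/K.
ΔT₀ = ΔF/λ_P = 0.8174/0.5000 = 1.63 K.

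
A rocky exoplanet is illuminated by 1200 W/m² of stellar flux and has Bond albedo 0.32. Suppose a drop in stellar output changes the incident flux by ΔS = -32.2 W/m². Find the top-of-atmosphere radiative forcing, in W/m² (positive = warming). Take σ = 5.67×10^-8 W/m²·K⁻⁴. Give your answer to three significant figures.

Only a fraction (1−α) is absorbed and it's spread over 4πR², so ΔF = (1−α)ΔS/4 = -5.474 W/m².

-5.47 W/m²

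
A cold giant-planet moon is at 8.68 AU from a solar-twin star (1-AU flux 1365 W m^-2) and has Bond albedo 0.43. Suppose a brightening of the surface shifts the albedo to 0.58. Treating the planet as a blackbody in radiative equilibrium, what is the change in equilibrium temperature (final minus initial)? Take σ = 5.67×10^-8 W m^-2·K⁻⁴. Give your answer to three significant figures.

Irradiance scales as 1/d², so S = 1365 W m^-2 × (1/8.68)² = 18.12 W m^-2.
Initial: T₁ = [S(1−0.43)/(4σ)]^(1/4) = 82.15 K.
With α = 0.58, T₂ = 76.11 K.
Change: 76.11 − 82.15 = -6.038 K.

-6.04 K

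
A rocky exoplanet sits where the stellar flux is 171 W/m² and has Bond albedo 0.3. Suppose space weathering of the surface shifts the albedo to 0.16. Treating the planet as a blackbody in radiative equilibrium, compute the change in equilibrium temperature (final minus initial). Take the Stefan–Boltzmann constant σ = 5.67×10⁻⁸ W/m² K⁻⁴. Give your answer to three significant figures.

7.07 kelvin

Initial: T₁ = [S(1−0.3)/(4σ)]^(1/4) = 151.6 K.
Final:   T₂ = [S(1−0.16)/(4σ)]^(1/4) = 158.6 K.
Change: 158.6 − 151.6 = 7.068 K.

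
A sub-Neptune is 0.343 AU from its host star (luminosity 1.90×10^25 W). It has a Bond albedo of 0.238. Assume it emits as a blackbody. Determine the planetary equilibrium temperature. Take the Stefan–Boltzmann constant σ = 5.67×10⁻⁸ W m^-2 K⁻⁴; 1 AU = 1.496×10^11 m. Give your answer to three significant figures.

d = 0.343 × 1.496×10^11 m = 5.131×10^10 m.
Flux at the orbit: S = L/(4πd²) = 1.90×10^25/(4π·(5.13×10^10)²) = 574.2 W m^-2.
Averaging over the sphere, the absorbed flux is S(1−α)/4 = 109.4 W m^-2.
Balancing against σT⁴: T = (109.4/5.67×10⁻⁸)^(1/4) = 209.6 K.

210 K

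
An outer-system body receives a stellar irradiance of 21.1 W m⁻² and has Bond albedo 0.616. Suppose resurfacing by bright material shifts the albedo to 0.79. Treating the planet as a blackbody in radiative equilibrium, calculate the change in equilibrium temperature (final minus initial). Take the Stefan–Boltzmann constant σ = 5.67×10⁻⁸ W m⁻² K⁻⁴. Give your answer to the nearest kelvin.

Initial: T₁ = [S(1−0.616)/(4σ)]^(1/4) = 77.31 K.
With α = 0.79, T₂ = 66.48 K.
Change: 66.48 − 77.31 = -10.83 K.

-11 K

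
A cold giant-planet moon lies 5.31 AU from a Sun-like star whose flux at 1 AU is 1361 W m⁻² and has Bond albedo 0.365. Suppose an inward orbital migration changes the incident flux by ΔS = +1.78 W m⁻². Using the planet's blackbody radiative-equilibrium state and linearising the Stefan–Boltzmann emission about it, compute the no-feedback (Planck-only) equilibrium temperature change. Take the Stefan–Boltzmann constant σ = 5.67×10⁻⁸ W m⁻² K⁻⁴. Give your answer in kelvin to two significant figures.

0.99 K

Irradiance scales as 1/d², so S = 1361 W m⁻² × (1/5.31)² = 48.27 W m⁻².
Reference equilibrium: T_e = [S(1−α)/(4σ)]^(1/4) = 107.8 K.
ΔF = Δ[S(1−α)]/4 = (1−0.365)·+1.78/4 = 0.2826 W m⁻².
Linearising σT⁴ gives d(σT⁴)/dT = 4σT_e³ = 0.2843 W m⁻² per K.
ΔT₀ = ΔF/λ_P = 0.2826/0.2843 = 0.994 K.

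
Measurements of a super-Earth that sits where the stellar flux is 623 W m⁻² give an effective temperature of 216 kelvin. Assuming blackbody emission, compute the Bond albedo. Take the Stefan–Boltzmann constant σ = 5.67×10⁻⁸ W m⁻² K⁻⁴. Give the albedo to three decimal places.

0.208

From σT⁴ = S(1−α)/4 we invert for α: 1−α = 4σT⁴/S.
σT⁴ = 123.4 W m⁻², so 4σT⁴ = 493.7 W m⁻².
1−α = 493.7/623.0 = 0.7924, so α = 0.2076.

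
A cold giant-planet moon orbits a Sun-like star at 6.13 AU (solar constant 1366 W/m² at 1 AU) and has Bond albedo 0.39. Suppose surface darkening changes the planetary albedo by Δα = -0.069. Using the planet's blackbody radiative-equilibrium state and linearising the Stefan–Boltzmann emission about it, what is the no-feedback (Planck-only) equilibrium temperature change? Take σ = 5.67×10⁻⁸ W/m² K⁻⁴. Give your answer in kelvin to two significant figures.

2.8 K

Irradiance scales as 1/d², so S = 1366 W/m² × (1/6.13)² = 36.35 W/m².
The baseline emission temperature is T_e = 99.44 K.
ΔF = −(S/4)Δα = −(36.35/4)×(-0.069) = 0.6271 W/m².
Linearising σT⁴ gives d(σT⁴)/dT = 4σT_e³ = 0.2230 W/m² per K.
So ΔT₀ = 0.6271/0.2230 = 2.81 K.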